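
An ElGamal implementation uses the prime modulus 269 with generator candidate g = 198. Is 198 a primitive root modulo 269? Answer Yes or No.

Yes

φ(269) = 269 − 1 = 268 = 2^2 · 67.
Test 198^(268/q) mod 269 for each prime factor q of 268:
198^134 ≡ 268 (mod 269)  [q = 2: ≢ 1 ✓]
198^4 ≡ 58 (mod 269)  [q = 67: ≢ 1 ✓]
None equal 1, so ord_269(198) = 268: 198 is a primitive root.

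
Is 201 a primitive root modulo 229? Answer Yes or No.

Yes

φ(229) = 229 − 1 = 228 = 2^2 · 3 · 19.
Test 201^(228/q) mod 229 for each prime factor q of 228:
201^114 ≡ 228 (mod 229)  [q = 2: ≢ 1 ✓]
201^76 ≡ 94 (mod 229)  [q = 3: ≢ 1 ✓]
201^12 ≡ 214 (mod 229)  [q = 19: ≢ 1 ✓]
Every test exponent gives a nontrivial residue, hence 201 generates the full group.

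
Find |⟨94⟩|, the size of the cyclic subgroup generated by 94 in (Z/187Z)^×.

By Lagrange's theorem, ord_187(94) divides φ(187) = φ(11·17) = (11−1)·(17−1) = 10·16 = 160 = 2^5 · 5.
Divisors of 160: 1, 2, 4, 5, 8, 10, 16, 20, 32, 40, 80, 160.
Evaluate successive powers at the divisors of 160:
94^1 ≡ 94
94^2 ≡ 47
94^4 ≡ 152
94^5 ≡ 76
94^8 ≡ 103
94^10 ≡ 166
94^16 ≡ 137
94^20 ≡ 67
94^32 ≡ 69
94^40 ≡ 1
The smallest such exponent is 40, so the order of 94 is 40.

40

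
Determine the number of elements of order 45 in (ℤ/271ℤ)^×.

24

φ(271) = 271 − 1 = 270 = 2 · 3^3 · 5.
In a cyclic group of order 270, there are φ(d) elements of order d for each divisor d of 270, and zero for non-divisors.
45 = 3^2 · 5 divides 270, and φ(45) = 24.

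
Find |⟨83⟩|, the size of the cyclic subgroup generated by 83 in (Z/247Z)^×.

By Lagrange's theorem, ord_247(83) divides φ(247) = φ(13·19) = (13−1)·(19−1) = 12·18 = 216 = 2^3 · 3^3.
Divisors of 216: 1, 2, 3, 4, 6, 8, 9, 12, 18, 24, 27, 36, 54, 72, 108, 216.
Check 83^d mod 247 for each divisor in increasing order:
83^1 ≡ 83
83^2 ≡ 220
83^3 ≡ 229
83^4 ≡ 235
83^6 ≡ 77
83^8 ≡ 144
83^9 ≡ 96
83^12 ≡ 1
Hence ord(83) = 12.

12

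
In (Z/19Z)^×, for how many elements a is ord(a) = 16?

φ(19) = 19 − 1 = 18 = 2 · 3^2.
In a cyclic group of order 18, there are φ(d) elements of order d for each divisor d of 18, and zero for non-divisors.
Since 16 ∤ 18, the count is 0.

0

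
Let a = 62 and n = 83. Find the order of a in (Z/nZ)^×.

The order of 62 must divide φ(83) = 83 − 1 = 82 = 2 · 41.
Divisors of 82: 1, 2, 41, 82.
Test each divisor d:
62^1 ≡ 62 (mod 83)
62^2 ≡ 26 (mod 83)
62^41 ≡ 82 (mod 83)
62^82 ≡ 1 (mod 83) ✓
Therefore the multiplicative order of 62 modulo 83 is 82.

82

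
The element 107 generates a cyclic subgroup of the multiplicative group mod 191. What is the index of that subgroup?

10

By Lagrange's theorem, ord_191(107) divides φ(191) = 191 − 1 = 190 = 2 · 5 · 19.
Divisors of 190: 1, 2, 5, 10, 19, 38, 95, 190.
Evaluate successive powers at the divisors of 190:
107^1 ≡ 107 (mod 191)
107^2 ≡ 180 (mod 191)
107^5 ≡ 150 (mod 191)
107^10 ≡ 153 (mod 191)
107^19 ≡ 1 (mod 191) ✓
The order of 107 is 19, so the subgroup it generates has 19 elements.
The index is φ(191) / ord(107) = 190 / 19 = 10.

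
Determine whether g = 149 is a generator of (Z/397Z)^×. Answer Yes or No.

No

φ(397) = 397 − 1 = 396 = 2^2 · 3^2 · 11.
149 is a primitive root mod 397 iff 149^(φ(397)/q) ≢ 1 for every prime q | φ(397), i.e. q ∈ {2, 3, 11}.
149^198 ≡ 396 (mod 397)  [q = 2: ≢ 1 ✓]
149^132 ≡ 1 (mod 397)  [q = 3: ≡ 1 ✗]
149^36 ≡ 393 (mod 397)  [q = 11: ≢ 1 ✓]
Since 149^132 ≡ 1, the order of 149 divides 132 < 396, so 149 is not a primitive root.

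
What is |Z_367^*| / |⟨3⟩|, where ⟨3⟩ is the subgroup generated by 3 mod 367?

The order of 3 must divide φ(367) = 367 − 1 = 366 = 2 · 3 · 61.
Divisors of 366: 1, 2, 3, 6, 61, 122, 183, 366.
Evaluate successive powers at the divisors of 366:
3^1 ≡ 3
3^2 ≡ 9
3^3 ≡ 27
3^6 ≡ 362
3^61 ≡ 366
3^122 ≡ 1
So ord_367(3) = 122, hence |⟨3⟩| = 122.
[(Z/367Z)^× : ⟨3⟩] = 366/122 = 3.

3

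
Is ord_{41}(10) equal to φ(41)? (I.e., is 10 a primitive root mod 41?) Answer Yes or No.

φ(41) = 41 − 1 = 40 = 2^3 · 5.
It suffices to check that the order of 10 is not a proper divisor of 40: compute 10^(40/q) for q ∈ {2, 5}.
10^20 ≡ 1 (mod 41)  [q = 2: ≡ 1 ✗]
10^8 ≡ 16 (mod 41)  [q = 5: ≢ 1 ✓]
Since 10^20 ≡ 1, the order of 10 divides 20 < 40, so 10 is not a primitive root.

No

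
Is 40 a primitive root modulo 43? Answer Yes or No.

No

φ(43) = 43 − 1 = 42 = 2 · 3 · 7.
It suffices to check that the order of 40 is not a proper divisor of 42: compute 40^(42/q) for q ∈ {2, 3, 7}.
40^21 ≡ 1 (mod 43)  [q = 2: ≡ 1 ✗]
40^14 ≡ 36 (mod 43)  [q = 3: ≢ 1 ✓]
40^6 ≡ 41 (mod 43)  [q = 7: ≢ 1 ✓]
Since 40^21 ≡ 1, the order of 40 divides 21 < 42, so 40 is not a primitive root.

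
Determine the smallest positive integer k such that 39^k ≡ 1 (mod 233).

The order of 39 must divide φ(233) = 233 − 1 = 232 = 2^3 · 29.
Divisors of 232: 1, 2, 4, 8, 29, 58, 116, 232.
Test each divisor d:
39^1 ≡ 39 (mod 233)
39^2 ≡ 123 (mod 233)
39^4 ≡ 217 (mod 233)
39^8 ≡ 23 (mod 233)
39^29 ≡ 97 (mod 233)
39^58 ≡ 89 (mod 233)
39^116 ≡ 232 (mod 233)
39^232 ≡ 1 (mod 233) ✓
Therefore the multiplicative order of 39 modulo 233 is 232.

232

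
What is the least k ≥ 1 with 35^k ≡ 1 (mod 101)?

100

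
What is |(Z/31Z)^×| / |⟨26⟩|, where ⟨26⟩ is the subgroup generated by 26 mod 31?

5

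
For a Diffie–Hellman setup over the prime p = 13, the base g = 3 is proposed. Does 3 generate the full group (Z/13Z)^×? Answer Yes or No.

No

φ(13) = 13 − 1 = 12 = 2^2 · 3.
3 is a primitive root mod 13 iff 3^(φ(13)/q) ≢ 1 for every prime q | φ(13), i.e. q ∈ {2, 3}.
3^6 ≡ 1 (mod 13)  [q = 2: ≡ 1 ✗]
3^4 ≡ 3 (mod 13)  [q = 3: ≢ 1 ✓]
The check at q = 2 fails, so 3 generates a proper subgroup.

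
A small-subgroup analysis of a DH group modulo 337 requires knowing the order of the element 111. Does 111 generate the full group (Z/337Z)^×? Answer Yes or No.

No

φ(337) = 337 − 1 = 336 = 2^4 · 3 · 7.
Test 111^(336/q) mod 337 for each prime factor q of 336:
111^168 ≡ 1 (mod 337)  [q = 2: ≡ 1 ✗]
111^112 ≡ 1 (mod 337)  [q = 3: ≡ 1 ✗]
111^48 ≡ 1 (mod 337)  [q = 7: ≡ 1 ✗]
Since 111^168 ≡ 1, the order of 111 divides 168 < 336, so 111 is not a primitive root.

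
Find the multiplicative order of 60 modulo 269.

268

The order of 60 must divide φ(269) = 269 − 1 = 268 = 2^2 · 67.
Divisors of 268: 1, 2, 4, 67, 134, 268.
Evaluate successive powers at the divisors of 268:
60^1 ≡ 60 (mod 269)
60^2 ≡ 103 (mod 269)
60^4 ≡ 118 (mod 269)
60^67 ≡ 82 (mod 269)
60^134 ≡ 268 (mod 269)
60^268 ≡ 1 (mod 269) ✓
Therefore the multiplicative order of 60 modulo 269 is 268.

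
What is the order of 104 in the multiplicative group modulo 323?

ord(104) | φ(323) = φ(17·19) = (17−1)·(19−1) = 16·18 = 288 = 2^5 · 3^2.
Divisors of 288: 1, 2, 3, 4, 6, 8, 9, 12, 16, 18, 24, 32, 36, 48, 72, 96, 144, 288.
Check 104^d mod 323 for each divisor in increasing order:
104^1 ≡ 104 (mod 323)
104^2 ≡ 157 (mod 323)
104^3 ≡ 178 (mod 323)
104^4 ≡ 101 (mod 323)
104^6 ≡ 30 (mod 323)
104^8 ≡ 188 (mod 323)
104^9 ≡ 172 (mod 323)
104^12 ≡ 254 (mod 323)
104^16 ≡ 137 (mod 323)
104^18 ≡ 191 (mod 323)
104^24 ≡ 239 (mod 323)
104^32 ≡ 35 (mod 323)
104^36 ≡ 305 (mod 323)
104^48 ≡ 273 (mod 323)
104^72 ≡ 1 (mod 323) ✓
Therefore the multiplicative order of 104 modulo 323 is 72.

72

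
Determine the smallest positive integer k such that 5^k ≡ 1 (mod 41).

ord(5) | φ(41) = 41 − 1 = 40 = 2^3 · 5.
Divisors of 40: 1, 2, 4, 5, 8, 10, 20, 40.
Test each divisor d:
5^1 ≡ 5 (mod 41)
5^2 ≡ 25 (mod 41)
5^4 ≡ 10 (mod 41)
5^5 ≡ 9 (mod 41)
5^8 ≡ 18 (mod 41)
5^10 ≡ 40 (mod 41)
5^20 ≡ 1 (mod 41) ✓
The smallest such exponent is 20, so the order of 5 is 20.

20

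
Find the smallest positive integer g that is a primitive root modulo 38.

3

φ(38) = φ(2)·φ(19) = 1·18 = 18 = 2 · 3^2.
g is a primitive root iff g^(18/q) ≢ 1 (mod 38) for each prime q ∈ {2, 3}.
g = 2: gcd(2, 38) = 2 > 1, not a unit — skip.
g = 3: 3^9 ≡ 37; 3^6 ≡ 7 — none is 1, so 3 is a primitive root.
The smallest primitive root modulo 38 is 3.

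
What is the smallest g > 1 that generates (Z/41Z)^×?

φ(41) = 41 − 1 = 40 = 2^3 · 5.
Test candidates g = 2, 3, … against the prime factors q ∈ {2, 5} of φ(41): g is a generator iff g^(40/q) ≢ 1 for every such q.
g = 2: 2^20 ≡ 1 — hits 1, so not a primitive root.
g = 3: 3^20 ≡ 40; 3^8 ≡ 1 — hits 1, so not a primitive root.
g = 4: 4^20 ≡ 1 — hits 1, so not a primitive root.
g = 5: 5^20 ≡ 1 — hits 1, so not a primitive root.
g = 6: 6^20 ≡ 40; 6^8 ≡ 10 — none is 1, so 6 is a primitive root.
So 6 is the smallest generator of (Z/41Z)^×.

6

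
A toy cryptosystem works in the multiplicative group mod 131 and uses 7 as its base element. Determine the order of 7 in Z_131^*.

By Lagrange's theorem, ord_131(7) divides φ(131) = 131 − 1 = 130 = 2 · 5 · 13.
Divisors of 130: 1, 2, 5, 10, 13, 26, 65, 130.
Compute 7^d (mod 131) for the divisors d until we hit 1:
7^1 ≡ 7 (mod 131)
7^2 ≡ 49 (mod 131)
7^5 ≡ 39 (mod 131)
7^10 ≡ 80 (mod 131)
7^13 ≡ 61 (mod 131)
7^26 ≡ 53 (mod 131)
7^65 ≡ 1 (mod 131) ✓
Therefore the multiplicative order of 7 modulo 131 is 65.

65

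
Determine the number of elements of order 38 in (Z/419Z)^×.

18

φ(419) = 419 − 1 = 418 = 2 · 11 · 19.
Since (Z/419Z)^× is cyclic of order 418, the number of elements of order d is φ(d) when d | 418 and 0 otherwise.
38 = 2 · 19 divides 418, and φ(38) = 18.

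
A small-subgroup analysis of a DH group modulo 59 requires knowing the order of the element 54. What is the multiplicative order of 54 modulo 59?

58

ord(54) | φ(59) = 59 − 1 = 58 = 2 · 29.
Divisors of 58: 1, 2, 29, 58.
Test each divisor d:
54^1 ≡ 54
54^2 ≡ 25
54^29 ≡ 58
54^58 ≡ 1
Therefore the multiplicative order of 54 modulo 59 is 58.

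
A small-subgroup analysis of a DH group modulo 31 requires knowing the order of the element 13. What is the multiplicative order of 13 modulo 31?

30

By Lagrange's theorem, ord_31(13) divides φ(31) = 31 − 1 = 30 = 2 · 3 · 5.
Divisors of 30: 1, 2, 3, 5, 6, 10, 15, 30.
Evaluate successive powers at the divisors of 30:
13^1 ≡ 13 (mod 31)
13^2 ≡ 14 (mod 31)
13^3 ≡ 27 (mod 31)
13^5 ≡ 6 (mod 31)
13^6 ≡ 16 (mod 31)
13^10 ≡ 5 (mod 31)
13^15 ≡ 30 (mod 31)
13^30 ≡ 1 (mod 31) ✓
So ord_31(13) = 30.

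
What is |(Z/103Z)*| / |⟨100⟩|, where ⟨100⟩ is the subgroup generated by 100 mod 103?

6

By Lagrange's theorem, ord_103(100) divides φ(103) = 103 − 1 = 102 = 2 · 3 · 17.
Divisors of 102: 1, 2, 3, 6, 17, 34, 51, 102.
Evaluate successive powers at the divisors of 102:
100^1 ≡ 100
100^2 ≡ 9
100^3 ≡ 76
100^6 ≡ 8
100^17 ≡ 1
The order of 100 is 17, so the subgroup it generates has 17 elements.
Index = |(Z/103Z)^×| / |⟨100⟩| = 102 / 17 = 6.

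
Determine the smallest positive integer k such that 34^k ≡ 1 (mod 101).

100

By Lagrange's theorem, ord_101(34) divides φ(101) = 101 − 1 = 100 = 2^2 · 5^2.
Divisors of 100: 1, 2, 4, 5, 10, 20, 25, 50, 100.
Check 34^d mod 101 for each divisor in increasing order:
34^1 ≡ 34 (mod 101)
34^2 ≡ 45 (mod 101)
34^4 ≡ 5 (mod 101)
34^5 ≡ 69 (mod 101)
34^10 ≡ 14 (mod 101)
34^20 ≡ 95 (mod 101)
34^25 ≡ 91 (mod 101)
34^50 ≡ 100 (mod 101)
34^100 ≡ 1 (mod 101) ✓
Hence ord(34) = 100.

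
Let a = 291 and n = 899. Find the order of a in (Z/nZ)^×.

The order of 291 must divide φ(899) = φ(29·31) = (29−1)·(31−1) = 28·30 = 840 = 2^3 · 3 · 5 · 7.
Divisors of 840: 1, 2, 3, 4, 5, 6, 7, 8, 10, 12, 14, 15, 20, 21, 24, 28, 30, 35, 40, 42, 56, 60, 70, 84, 105, 120, 140, 168, 210, 280, 420, 840.
Test each divisor d:
291^1 ≡ 291 (mod 899)
291^2 ≡ 175 (mod 899)
291^3 ≡ 581 (mod 899)
291^4 ≡ 59 (mod 899)
291^5 ≡ 88 (mod 899)
291^6 ≡ 436 (mod 899)
291^7 ≡ 117 (mod 899)
291^8 ≡ 784 (mod 899)
291^10 ≡ 552 (mod 899)
291^12 ≡ 407 (mod 899)
291^14 ≡ 204 (mod 899)
291^15 ≡ 30 (mod 899)
291^20 ≡ 842 (mod 899)
291^21 ≡ 494 (mod 899)
291^24 ≡ 233 (mod 899)
291^28 ≡ 262 (mod 899)
291^30 ≡ 1 (mod 899) ✓
So ord_899(291) = 30.

30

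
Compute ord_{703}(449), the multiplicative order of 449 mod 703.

36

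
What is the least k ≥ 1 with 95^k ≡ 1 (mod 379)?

189

ord(95) | φ(379) = 379 − 1 = 378 = 2 · 3^3 · 7.
Divisors of 378: 1, 2, 3, 6, 7, 9, 14, 18, 21, 27, 42, 54, 63, 126, 189, 378.
Test each divisor d:
95^1 ≡ 95 (mod 379)
95^2 ≡ 308 (mod 379)
95^3 ≡ 77 (mod 379)
95^6 ≡ 244 (mod 379)
95^7 ≡ 61 (mod 379)
95^9 ≡ 217 (mod 379)
95^14 ≡ 310 (mod 379)
95^18 ≡ 93 (mod 379)
95^21 ≡ 339 (mod 379)
95^27 ≡ 94 (mod 379)
95^42 ≡ 84 (mod 379)
95^54 ≡ 119 (mod 379)
95^63 ≡ 51 (mod 379)
95^126 ≡ 327 (mod 379)
95^189 ≡ 1 (mod 379) ✓
So ord_379(95) = 189.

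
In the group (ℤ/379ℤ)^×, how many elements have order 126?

36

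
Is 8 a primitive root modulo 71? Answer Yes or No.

No

φ(71) = 71 − 1 = 70 = 2 · 5 · 7.
It suffices to check that the order of 8 is not a proper divisor of 70: compute 8^(70/q) for q ∈ {2, 5, 7}.
8^35 ≡ 1 (mod 71)  [q = 2: ≡ 1 ✗]
8^14 ≡ 57 (mod 71)  [q = 5: ≢ 1 ✓]
8^10 ≡ 20 (mod 71)  [q = 7: ≢ 1 ✓]
8^35 ≡ 1 shows ord(8) | 35, strictly less than φ(71); not a primitive root.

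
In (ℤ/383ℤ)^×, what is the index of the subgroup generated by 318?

The order of 318 must divide φ(383) = 383 − 1 = 382 = 2 · 191.
Divisors of 382: 1, 2, 191, 382.
Compute 318^d (mod 383) for the divisors d until we hit 1:
318^1 ≡ 318 (mod 383)
318^2 ≡ 12 (mod 383)
318^191 ≡ 382 (mod 383)
318^382 ≡ 1 (mod 383) ✓
So ord_383(318) = 382, hence |⟨318⟩| = 382.
The index is φ(383) / ord(318) = 382 / 382 = 1.

1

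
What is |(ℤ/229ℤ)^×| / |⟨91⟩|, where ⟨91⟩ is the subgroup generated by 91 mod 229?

4

ord(91) | φ(229) = 229 − 1 = 228 = 2^2 · 3 · 19.
Divisors of 228: 1, 2, 3, 4, 6, 12, 19, 38, 57, 76, 114, 228.
Evaluate successive powers at the divisors of 228:
91^1 ≡ 91 (mod 229)
91^2 ≡ 37 (mod 229)
91^3 ≡ 161 (mod 229)
91^4 ≡ 224 (mod 229)
91^6 ≡ 44 (mod 229)
91^12 ≡ 104 (mod 229)
91^19 ≡ 94 (mod 229)
91^38 ≡ 134 (mod 229)
91^57 ≡ 1 (mod 229) ✓
The order of 91 is 57, so the subgroup it generates has 57 elements.
Index = |(Z/229Z)^×| / |⟨91⟩| = 228 / 57 = 4.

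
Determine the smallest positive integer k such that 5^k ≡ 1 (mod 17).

16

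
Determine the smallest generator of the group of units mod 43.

φ(43) = 43 − 1 = 42 = 2 · 3 · 7.
g is a primitive root iff g^(42/q) ≢ 1 (mod 43) for each prime q ∈ {2, 3, 7}.
g = 2: 2^21 ≡ 42; 2^14 ≡ 1 — hits 1, so not a primitive root.
g = 3: 3^21 ≡ 42; 3^14 ≡ 36; 3^6 ≡ 41 — none is 1, so 3 is a primitive root.
Hence the least primitive root of 43 is 3.

3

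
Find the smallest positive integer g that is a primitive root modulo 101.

2

φ(101) = 101 − 1 = 100 = 2^2 · 5^2.
Test candidates g = 2, 3, … against the prime factors q ∈ {2, 5} of φ(101): g is a generator iff g^(100/q) ≢ 1 for every such q.
g = 2: 2^50 ≡ 100; 2^20 ≡ 95 — none is 1, so 2 is a primitive root.
The smallest primitive root modulo 101 is 2.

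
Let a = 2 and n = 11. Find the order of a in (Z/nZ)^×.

10

By Lagrange's theorem, ord_11(2) divides φ(11) = 11 − 1 = 10 = 2 · 5.
Divisors of 10: 1, 2, 5, 10.
Compute 2^d (mod 11) for the divisors d until we hit 1:
2^1 ≡ 2
2^2 ≡ 4
2^5 ≡ 10
2^10 ≡ 1
So ord_11(2) = 10.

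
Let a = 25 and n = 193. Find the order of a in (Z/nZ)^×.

The order of 25 must divide φ(193) = 193 − 1 = 192 = 2^6 · 3.
Divisors of 192: 1, 2, 3, 4, 6, 8, 12, 16, 24, 32, 48, 64, 96, 192.
Check 25^d mod 193 for each divisor in increasing order:
25^1 ≡ 25 (mod 193)
25^2 ≡ 46 (mod 193)
25^3 ≡ 185 (mod 193)
25^4 ≡ 186 (mod 193)
25^6 ≡ 64 (mod 193)
25^8 ≡ 49 (mod 193)
25^12 ≡ 43 (mod 193)
25^16 ≡ 85 (mod 193)
25^24 ≡ 112 (mod 193)
25^32 ≡ 84 (mod 193)
25^48 ≡ 192 (mod 193)
25^64 ≡ 108 (mod 193)
25^96 ≡ 1 (mod 193) ✓
Hence ord(25) = 96.

96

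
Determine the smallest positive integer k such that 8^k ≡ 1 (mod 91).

ord(8) | φ(91) = φ(7·13) = (7−1)·(13−1) = 6·12 = 72 = 2^3 · 3^2.
Divisors of 72: 1, 2, 3, 4, 6, 8, 9, 12, 18, 24, 36, 72.
Check 8^d mod 91 for each divisor in increasing order:
8^1 ≡ 8 (mod 91)
8^2 ≡ 64 (mod 91)
8^3 ≡ 57 (mod 91)
8^4 ≡ 1 (mod 91) ✓
Hence ord(8) = 4.

4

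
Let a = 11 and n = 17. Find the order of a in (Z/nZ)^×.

16

ord(11) | φ(17) = 17 − 1 = 16 = 2^4.
Divisors of 16: 1, 2, 4, 8, 16.
Test each divisor d:
11^1 ≡ 11 (mod 17)
11^2 ≡ 2 (mod 17)
11^4 ≡ 4 (mod 17)
11^8 ≡ 16 (mod 17)
11^16 ≡ 1 (mod 17) ✓
The smallest such exponent is 16, so the order of 11 is 16.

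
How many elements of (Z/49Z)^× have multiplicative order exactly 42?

12

φ(49) = φ(7^2) = 7·(7−1) = 42 = 2 · 3 · 7.
In a cyclic group of order 42, there are φ(d) elements of order d for each divisor d of 42, and zero for non-divisors.
42 = 2 · 3 · 7 divides 42, and φ(42) = 12.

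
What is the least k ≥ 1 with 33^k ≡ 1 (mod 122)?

20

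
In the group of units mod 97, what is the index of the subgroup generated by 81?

8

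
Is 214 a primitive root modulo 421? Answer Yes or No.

No

φ(421) = 421 − 1 = 420 = 2^2 · 3 · 5 · 7.
An element g generates (Z/421Z)^× iff g^(420/q) ≢ 1 (mod 421) for each prime q ∈ {2, 3, 5, 7}.
214^210 ≡ 420 (mod 421)  [q = 2: ≢ 1 ✓]
214^140 ≡ 20 (mod 421)  [q = 3: ≢ 1 ✓]
214^84 ≡ 1 (mod 421)  [q = 5: ≡ 1 ✗]
214^60 ≡ 370 (mod 421)  [q = 7: ≢ 1 ✓]
214^84 ≡ 1 shows ord(214) | 84, strictly less than φ(421); not a primitive root.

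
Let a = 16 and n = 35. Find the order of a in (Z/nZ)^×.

3

Since 16 ∈ (Z/35Z)^×, its order divides φ(35) = φ(5·7) = (5−1)·(7−1) = 4·6 = 24 = 2^3 · 3.
Divisors of 24: 1, 2, 3, 4, 6, 8, 12, 24.
Evaluate successive powers at the divisors of 24:
16^1 ≡ 16
16^2 ≡ 11
16^3 ≡ 1
Therefore the multiplicative order of 16 modulo 35 is 3.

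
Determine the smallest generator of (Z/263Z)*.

φ(263) = 263 − 1 = 262 = 2 · 131.
Test candidates g = 2, 3, … against the prime factors q ∈ {2, 131} of φ(263): g is a generator iff g^(262/q) ≢ 1 for every such q.
g = 2: 2^131 ≡ 1 — hits 1, so not a primitive root.
g = 3: 3^131 ≡ 1 — hits 1, so not a primitive root.
g = 4: 4^131 ≡ 1 — hits 1, so not a primitive root.
g = 5: 5^131 ≡ 262; 5^2 ≡ 25 — none is 1, so 5 is a primitive root.
So 5 is the smallest generator of (Z/263Z)^×.

5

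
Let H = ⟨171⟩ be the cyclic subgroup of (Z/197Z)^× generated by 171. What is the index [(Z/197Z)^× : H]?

By Lagrange's theorem, ord_197(171) divides φ(197) = 197 − 1 = 196 = 2^2 · 7^2.
Divisors of 196: 1, 2, 4, 7, 14, 28, 49, 98, 196.
Compute 171^d (mod 197) for the divisors d until we hit 1:
171^1 ≡ 171 (mod 197)
171^2 ≡ 85 (mod 197)
171^4 ≡ 133 (mod 197)
171^7 ≡ 191 (mod 197)
171^14 ≡ 36 (mod 197)
171^28 ≡ 114 (mod 197)
171^49 ≡ 1 (mod 197) ✓
So ord_197(171) = 49, hence |⟨171⟩| = 49.
[(Z/197Z)^× : ⟨171⟩] = 196/49 = 4.

4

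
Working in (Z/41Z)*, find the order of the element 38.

8

By Lagrange's theorem, ord_41(38) divides φ(41) = 41 − 1 = 40 = 2^3 · 5.
Divisors of 40: 1, 2, 4, 5, 8, 10, 20, 40.
Test each divisor d:
38^1 ≡ 38
38^2 ≡ 9
38^4 ≡ 40
38^5 ≡ 3
38^8 ≡ 1
Hence ord(38) = 8.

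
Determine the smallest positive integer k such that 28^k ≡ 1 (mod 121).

ord(28) | φ(121) = φ(11^2) = 11·(11−1) = 110 = 2 · 5 · 11.
Divisors of 110: 1, 2, 5, 10, 11, 22, 55, 110.
Compute 28^d (mod 121) for the divisors d until we hit 1:
28^1 ≡ 28 (mod 121)
28^2 ≡ 58 (mod 121)
28^5 ≡ 54 (mod 121)
28^10 ≡ 12 (mod 121)
28^11 ≡ 94 (mod 121)
28^22 ≡ 3 (mod 121)
28^55 ≡ 120 (mod 121)
28^110 ≡ 1 (mod 121) ✓
The smallest such exponent is 110, so the order of 28 is 110.

110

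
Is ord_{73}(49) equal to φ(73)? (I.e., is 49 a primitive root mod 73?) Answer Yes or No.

No

φ(73) = 73 − 1 = 72 = 2^3 · 3^2.
Test 49^(72/q) mod 73 for each prime factor q of 72:
49^36 ≡ 1 (mod 73)  [q = 2: ≡ 1 ✗]
49^24 ≡ 1 (mod 73)  [q = 3: ≡ 1 ✗]
49^36 ≡ 1 shows ord(49) | 36, strictly less than φ(73); not a primitive root.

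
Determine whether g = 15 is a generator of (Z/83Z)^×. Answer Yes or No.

Yes

φ(83) = 83 − 1 = 82 = 2 · 41.
Test 15^(82/q) mod 83 for each prime factor q of 82:
15^41 ≡ 82 (mod 83)  [q = 2: ≢ 1 ✓]
15^2 ≡ 59 (mod 83)  [q = 41: ≢ 1 ✓]
All checks pass, so 15 has order 82 and is a primitive root modulo 83.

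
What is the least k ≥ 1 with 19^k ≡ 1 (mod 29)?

The order of 19 must divide φ(29) = 29 − 1 = 28 = 2^2 · 7.
Divisors of 28: 1, 2, 4, 7, 14, 28.
Check 19^d mod 29 for each divisor in increasing order:
19^1 ≡ 19 (mod 29)
19^2 ≡ 13 (mod 29)
19^4 ≡ 24 (mod 29)
19^7 ≡ 12 (mod 29)
19^14 ≡ 28 (mod 29)
19^28 ≡ 1 (mod 29) ✓
So ord_29(19) = 28.

28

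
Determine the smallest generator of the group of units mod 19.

φ(19) = 19 − 1 = 18 = 2 · 3^2.
g is a primitive root iff g^(18/q) ≢ 1 (mod 19) for each prime q ∈ {2, 3}.
g = 2: 2^9 ≡ 18; 2^6 ≡ 7 — none is 1, so 2 is a primitive root.
So 2 is the smallest generator of (Z/19Z)^×.

2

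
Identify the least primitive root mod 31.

φ(31) = 31 − 1 = 30 = 2 · 3 · 5.
Test candidates g = 2, 3, … against the prime factors q ∈ {2, 3, 5} of φ(31): g is a generator iff g^(30/q) ≢ 1 for every such q.
g = 2: 2^15 ≡ 1 — hits 1, so not a primitive root.
g = 3: 3^15 ≡ 30; 3^10 ≡ 25; 3^6 ≡ 16 — none is 1, so 3 is a primitive root.
The smallest primitive root modulo 31 is 3.

3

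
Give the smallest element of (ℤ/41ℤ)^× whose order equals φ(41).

6

φ(41) = 41 − 1 = 40 = 2^3 · 5.
g is a primitive root iff g^(40/q) ≢ 1 (mod 41) for each prime q ∈ {2, 5}.
g = 2: 2^20 ≡ 1 — hits 1, so not a primitive root.
g = 3: 3^20 ≡ 40; 3^8 ≡ 1 — hits 1, so not a primitive root.
g = 4: 4^20 ≡ 1 — hits 1, so not a primitive root.
g = 5: 5^20 ≡ 1 — hits 1, so not a primitive root.
g = 6: 6^20 ≡ 40; 6^8 ≡ 10 — none is 1, so 6 is a primitive root.
So 6 is the smallest generator of (Z/41Z)^×.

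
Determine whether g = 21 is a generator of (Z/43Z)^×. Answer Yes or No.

No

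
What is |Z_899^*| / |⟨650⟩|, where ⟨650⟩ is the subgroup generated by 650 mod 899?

By Lagrange's theorem, ord_899(650) divides φ(899) = φ(29·31) = (29−1)·(31−1) = 28·30 = 840 = 2^3 · 3 · 5 · 7.
Divisors of 840: 1, 2, 3, 4, 5, 6, 7, 8, 10, 12, 14, 15, 20, 21, 24, 28, 30, 35, 40, 42, 56, 60, 70, 84, 105, 120, 140, 168, 210, 280, 420, 840.
Test each divisor d:
650^1 ≡ 650 (mod 899)
650^2 ≡ 869 (mod 899)
650^3 ≡ 278 (mod 899)
650^4 ≡ 1 (mod 899) ✓
The order of 650 is 4, so the subgroup it generates has 4 elements.
Index = |(Z/899Z)^×| / |⟨650⟩| = 840 / 4 = 210.

210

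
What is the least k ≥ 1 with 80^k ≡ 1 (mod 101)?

By Lagrange's theorem, ord_101(80) divides φ(101) = 101 − 1 = 100 = 2^2 · 5^2.
Divisors of 100: 1, 2, 4, 5, 10, 20, 25, 50, 100.
Evaluate successive powers at the divisors of 100:
80^1 ≡ 80 (mod 101)
80^2 ≡ 37 (mod 101)
80^4 ≡ 56 (mod 101)
80^5 ≡ 36 (mod 101)
80^10 ≡ 84 (mod 101)
80^20 ≡ 87 (mod 101)
80^25 ≡ 1 (mod 101) ✓
So ord_101(80) = 25.

25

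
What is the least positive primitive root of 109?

φ(109) = 109 − 1 = 108 = 2^2 · 3^3.
Test candidates g = 2, 3, … against the prime factors q ∈ {2, 3} of φ(109): g is a generator iff g^(108/q) ≢ 1 for every such q.
g = 2: 2^54 ≡ 108; 2^36 ≡ 1 — hits 1, so not a primitive root.
g = 3: 3^54 ≡ 1 — hits 1, so not a primitive root.
g = 4: 4^54 ≡ 1 — hits 1, so not a primitive root.
g = 5: 5^54 ≡ 1 — hits 1, so not a primitive root.
g = 6: 6^54 ≡ 108; 6^36 ≡ 63 — none is 1, so 6 is a primitive root.
So 6 is the smallest generator of (Z/109Z)^×.

6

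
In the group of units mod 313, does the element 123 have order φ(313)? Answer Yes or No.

φ(313) = 313 − 1 = 312 = 2^3 · 3 · 13.
Test 123^(312/q) mod 313 for each prime factor q of 312:
123^156 ≡ 312 (mod 313)  [q = 2: ≢ 1 ✓]
123^104 ≡ 214 (mod 313)  [q = 3: ≢ 1 ✓]
123^24 ≡ 113 (mod 313)  [q = 13: ≢ 1 ✓]
All checks pass, so 123 has order 312 and is a primitive root modulo 313.

Yes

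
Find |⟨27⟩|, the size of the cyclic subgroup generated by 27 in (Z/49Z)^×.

14

The order of 27 must divide φ(49) = φ(7^2) = 7·(7−1) = 42 = 2 · 3 · 7.
Divisors of 42: 1, 2, 3, 6, 7, 14, 21, 42.
Test each divisor d:
27^1 ≡ 27
27^2 ≡ 43
27^3 ≡ 34
27^6 ≡ 29
27^7 ≡ 48
27^14 ≡ 1
Therefore the multiplicative order of 27 modulo 49 is 14.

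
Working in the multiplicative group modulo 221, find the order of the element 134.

24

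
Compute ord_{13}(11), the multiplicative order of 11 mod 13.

ord(11) | φ(13) = 13 − 1 = 12 = 2^2 · 3.
Divisors of 12: 1, 2, 3, 4, 6, 12.
Compute 11^d (mod 13) for the divisors d until we hit 1:
11^1 ≡ 11
11^2 ≡ 4
11^3 ≡ 5
11^4 ≡ 3
11^6 ≡ 12
11^12 ≡ 1
The smallest such exponent is 12, so the order of 11 is 12.

12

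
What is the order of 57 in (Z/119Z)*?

16

The order of 57 must divide φ(119) = φ(7·17) = (7−1)·(17−1) = 6·16 = 96 = 2^5 · 3.
Divisors of 96: 1, 2, 3, 4, 6, 8, 12, 16, 24, 32, 48, 96.
Check 57^d mod 119 for each divisor in increasing order:
57^1 ≡ 57
57^2 ≡ 36
57^3 ≡ 29
57^4 ≡ 106
57^6 ≡ 8
57^8 ≡ 50
57^12 ≡ 64
57^16 ≡ 1
So ord_119(57) = 16.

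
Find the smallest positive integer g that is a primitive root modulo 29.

φ(29) = 29 − 1 = 28 = 2^2 · 7.
Test candidates g = 2, 3, … against the prime factors q ∈ {2, 7} of φ(29): g is a generator iff g^(28/q) ≢ 1 for every such q.
g = 2: 2^14 ≡ 28; 2^4 ≡ 16 — none is 1, so 2 is a primitive root.
The smallest primitive root modulo 29 is 2.

2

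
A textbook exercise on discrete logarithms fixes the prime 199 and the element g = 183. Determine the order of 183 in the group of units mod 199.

198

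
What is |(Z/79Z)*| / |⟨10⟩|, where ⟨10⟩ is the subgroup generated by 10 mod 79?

The order of 10 must divide φ(79) = 79 − 1 = 78 = 2 · 3 · 13.
Divisors of 78: 1, 2, 3, 6, 13, 26, 39, 78.
Test each divisor d:
10^1 ≡ 10
10^2 ≡ 21
10^3 ≡ 52
10^6 ≡ 18
10^13 ≡ 1
Thus |⟨10⟩| = ord(10) = 13.
The index is φ(79) / ord(10) = 78 / 13 = 6.

6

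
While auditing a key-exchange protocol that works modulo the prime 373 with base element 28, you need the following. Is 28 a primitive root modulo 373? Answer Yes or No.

No

φ(373) = 373 − 1 = 372 = 2^2 · 3 · 31.
It suffices to check that the order of 28 is not a proper divisor of 372: compute 28^(372/q) for q ∈ {2, 3, 31}.
28^186 ≡ 1 (mod 373)  [q = 2: ≡ 1 ✗]
28^124 ≡ 88 (mod 373)  [q = 3: ≢ 1 ✓]
28^12 ≡ 189 (mod 373)  [q = 31: ≢ 1 ✓]
28^186 ≡ 1 shows ord(28) | 186, strictly less than φ(373); not a primitive root.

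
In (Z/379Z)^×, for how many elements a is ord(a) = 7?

6

φ(379) = 379 − 1 = 378 = 2 · 3^3 · 7.
Since (Z/379Z)^× is cyclic of order 378, the number of elements of order d is φ(d) when d | 378 and 0 otherwise.
7 | 378, and φ(7) = 7 − 1 = 6.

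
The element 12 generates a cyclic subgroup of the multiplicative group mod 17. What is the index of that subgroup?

1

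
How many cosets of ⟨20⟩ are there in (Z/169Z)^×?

The order of 20 must divide φ(169) = φ(13^2) = 13·(13−1) = 156 = 2^2 · 3 · 13.
Divisors of 156: 1, 2, 3, 4, 6, 12, 13, 26, 39, 52, 78, 156.
Test each divisor d:
20^1 ≡ 20
20^2 ≡ 62
20^3 ≡ 57
20^4 ≡ 126
20^6 ≡ 38
20^12 ≡ 92
20^13 ≡ 150
20^26 ≡ 23
20^39 ≡ 70
20^52 ≡ 22
20^78 ≡ 168
20^156 ≡ 1
The order of 20 is 156, so the subgroup it generates has 156 elements.
The index is φ(169) / ord(20) = 156 / 156 = 1.

1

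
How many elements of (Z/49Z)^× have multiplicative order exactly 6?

φ(49) = φ(7^2) = 7·(7−1) = 42 = 2 · 3 · 7.
(Z/49Z)^× is cyclic (|G| = 42); a cyclic group of order m has exactly φ(d) elements of each order d | m, and none otherwise.
6 = 2 · 3 divides 42, and φ(6) = 2.

2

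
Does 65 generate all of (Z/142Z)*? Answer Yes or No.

Yes

φ(142) = φ(2)·φ(71) = 1·70 = 70 = 2 · 5 · 7.
Test 65^(70/q) mod 142 for each prime factor q of 70:
65^35 ≡ 141 (mod 142)  [q = 2: ≢ 1 ✓]
65^14 ≡ 5 (mod 142)  [q = 5: ≢ 1 ✓]
65^10 ≡ 91 (mod 142)  [q = 7: ≢ 1 ✓]
All checks pass, so 65 has order 70 and is a primitive root modulo 142.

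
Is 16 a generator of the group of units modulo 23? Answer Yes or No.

No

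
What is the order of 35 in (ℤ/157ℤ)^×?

39

Since 35 ∈ (Z/157Z)^×, its order divides φ(157) = 157 − 1 = 156 = 2^2 · 3 · 13.
Divisors of 156: 1, 2, 3, 4, 6, 12, 13, 26, 39, 52, 78, 156.
Evaluate successive powers at the divisors of 156:
35^1 ≡ 35
35^2 ≡ 126
35^3 ≡ 14
35^4 ≡ 19
35^6 ≡ 39
35^12 ≡ 108
35^13 ≡ 12
35^26 ≡ 144
35^39 ≡ 1
So ord_157(35) = 39.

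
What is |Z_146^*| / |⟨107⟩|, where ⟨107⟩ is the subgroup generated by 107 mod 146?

1

The order of 107 must divide φ(146) = φ(2)·φ(73) = 1·72 = 72 = 2^3 · 3^2.
Divisors of 72: 1, 2, 3, 4, 6, 8, 9, 12, 18, 24, 36, 72.
Test each divisor d:
107^1 ≡ 107
107^2 ≡ 61
107^3 ≡ 103
107^4 ≡ 71
107^6 ≡ 97
107^8 ≡ 77
107^9 ≡ 63
107^12 ≡ 65
107^18 ≡ 27
107^24 ≡ 137
107^36 ≡ 145
107^72 ≡ 1
The order of 107 is 72, so the subgroup it generates has 72 elements.
[(Z/146Z)^× : ⟨107⟩] = 72/72 = 1.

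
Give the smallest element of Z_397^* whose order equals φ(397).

φ(397) = 397 − 1 = 396 = 2^2 · 3^2 · 11.
Test candidates g = 2, 3, … against the prime factors q ∈ {2, 3, 11} of φ(397): g is a generator iff g^(396/q) ≢ 1 for every such q.
g = 2: 2^198 ≡ 396; 2^132 ≡ 1 — hits 1, so not a primitive root.
g = 3: 3^198 ≡ 1 — hits 1, so not a primitive root.
g = 4: 4^198 ≡ 1 — hits 1, so not a primitive root.
g = 5: 5^198 ≡ 396; 5^132 ≡ 362; 5^36 ≡ 290 — none is 1, so 5 is a primitive root.
Hence the least primitive root of 397 is 5.

5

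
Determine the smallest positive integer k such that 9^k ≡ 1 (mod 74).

9

By Lagrange's theorem, ord_74(9) divides φ(74) = φ(2)·φ(37) = 1·36 = 36 = 2^2 · 3^2.
Divisors of 36: 1, 2, 3, 4, 6, 9, 12, 18, 36.
Compute 9^d (mod 74) for the divisors d until we hit 1:
9^1 ≡ 9 (mod 74)
9^2 ≡ 7 (mod 74)
9^3 ≡ 63 (mod 74)
9^4 ≡ 49 (mod 74)
9^6 ≡ 47 (mod 74)
9^9 ≡ 1 (mod 74) ✓
Therefore the multiplicative order of 9 modulo 74 is 9.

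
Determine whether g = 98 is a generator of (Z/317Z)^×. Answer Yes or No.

Yes

φ(317) = 317 − 1 = 316 = 2^2 · 79.
It suffices to check that the order of 98 is not a proper divisor of 316: compute 98^(316/q) for q ∈ {2, 79}.
98^158 ≡ 316 (mod 317)  [q = 2: ≢ 1 ✓]
98^4 ≡ 277 (mod 317)  [q = 79: ≢ 1 ✓]
All checks pass, so 98 has order 316 and is a primitive root modulo 317.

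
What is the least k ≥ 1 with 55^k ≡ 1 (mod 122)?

60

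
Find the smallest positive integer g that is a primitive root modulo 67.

2

φ(67) = 67 − 1 = 66 = 2 · 3 · 11.
Test candidates g = 2, 3, … against the prime factors q ∈ {2, 3, 11} of φ(67): g is a generator iff g^(66/q) ≢ 1 for every such q.
g = 2: 2^33 ≡ 66; 2^22 ≡ 37; 2^6 ≡ 64 — none is 1, so 2 is a primitive root.
The smallest primitive root modulo 67 is 2.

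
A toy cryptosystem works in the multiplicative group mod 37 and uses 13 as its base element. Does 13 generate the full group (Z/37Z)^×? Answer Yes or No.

φ(37) = 37 − 1 = 36 = 2^2 · 3^2.
It suffices to check that the order of 13 is not a proper divisor of 36: compute 13^(36/q) for q ∈ {2, 3}.
13^18 ≡ 36 (mod 37)  [q = 2: ≢ 1 ✓]
13^12 ≡ 10 (mod 37)  [q = 3: ≢ 1 ✓]
None equal 1, so ord_37(13) = 36: 13 is a primitive root.

Yes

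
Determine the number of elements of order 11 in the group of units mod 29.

0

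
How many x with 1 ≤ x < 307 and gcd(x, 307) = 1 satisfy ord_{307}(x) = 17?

φ(307) = 307 − 1 = 306 = 2 · 3^2 · 17.
Since (Z/307Z)^× is cyclic of order 306, the number of elements of order d is φ(d) when d | 306 and 0 otherwise.
17 | 306, and φ(17) = 17 − 1 = 16.

16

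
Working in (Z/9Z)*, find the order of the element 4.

ord(4) | φ(9) = φ(3^2) = 3·(3−1) = 6 = 2 · 3.
Divisors of 6: 1, 2, 3, 6.
Evaluate successive powers at the divisors of 6:
4^1 ≡ 4 (mod 9)
4^2 ≡ 7 (mod 9)
4^3 ≡ 1 (mod 9) ✓
Therefore the multiplicative order of 4 modulo 9 is 3.

3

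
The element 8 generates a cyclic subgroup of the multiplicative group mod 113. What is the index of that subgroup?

By Lagrange's theorem, ord_113(8) divides φ(113) = 113 − 1 = 112 = 2^4 · 7.
Divisors of 112: 1, 2, 4, 7, 8, 14, 16, 28, 56, 112.
Compute 8^d (mod 113) for the divisors d until we hit 1:
8^1 ≡ 8 (mod 113)
8^2 ≡ 64 (mod 113)
8^4 ≡ 28 (mod 113)
8^7 ≡ 98 (mod 113)
8^8 ≡ 106 (mod 113)
8^14 ≡ 112 (mod 113)
8^16 ≡ 49 (mod 113)
8^28 ≡ 1 (mod 113) ✓
Thus |⟨8⟩| = ord(8) = 28.
[(Z/113Z)^× : ⟨8⟩] = 112/28 = 4.

4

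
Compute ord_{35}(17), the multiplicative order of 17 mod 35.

12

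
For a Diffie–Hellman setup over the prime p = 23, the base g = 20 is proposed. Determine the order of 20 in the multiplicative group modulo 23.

22

Since 20 ∈ (Z/23Z)^×, its order divides φ(23) = 23 − 1 = 22 = 2 · 11.
Divisors of 22: 1, 2, 11, 22.
Compute 20^d (mod 23) for the divisors d until we hit 1:
20^1 ≡ 20 (mod 23)
20^2 ≡ 9 (mod 23)
20^11 ≡ 22 (mod 23)
20^22 ≡ 1 (mod 23) ✓
Therefore the multiplicative order of 20 modulo 23 is 22.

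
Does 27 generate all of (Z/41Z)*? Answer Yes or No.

No

φ(41) = 41 − 1 = 40 = 2^3 · 5.
It suffices to check that the order of 27 is not a proper divisor of 40: compute 27^(40/q) for q ∈ {2, 5}.
27^20 ≡ 40 (mod 41)  [q = 2: ≢ 1 ✓]
27^8 ≡ 1 (mod 41)  [q = 5: ≡ 1 ✗]
The check at q = 5 fails, so 27 generates a proper subgroup.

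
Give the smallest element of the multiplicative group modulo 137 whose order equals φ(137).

3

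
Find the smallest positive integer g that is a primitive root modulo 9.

2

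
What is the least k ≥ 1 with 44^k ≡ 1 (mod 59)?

58

Since 44 ∈ (Z/59Z)^×, its order divides φ(59) = 59 − 1 = 58 = 2 · 29.
Divisors of 58: 1, 2, 29, 58.
Check 44^d mod 59 for each divisor in increasing order:
44^1 ≡ 44
44^2 ≡ 48
44^29 ≡ 58
44^58 ≡ 1
Hence ord(44) = 58.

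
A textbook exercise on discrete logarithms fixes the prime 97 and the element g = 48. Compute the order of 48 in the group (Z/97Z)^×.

Since 48 ∈ (Z/97Z)^×, its order divides φ(97) = 97 − 1 = 96 = 2^5 · 3.
Divisors of 96: 1, 2, 3, 4, 6, 8, 12, 16, 24, 32, 48, 96.
Compute 48^d (mod 97) for the divisors d until we hit 1:
48^1 ≡ 48
48^2 ≡ 73
48^3 ≡ 12
48^4 ≡ 91
48^6 ≡ 47
48^8 ≡ 36
48^12 ≡ 75
48^16 ≡ 35
48^24 ≡ 96
48^32 ≡ 61
48^48 ≡ 1
Therefore the multiplicative order of 48 modulo 97 is 48.

48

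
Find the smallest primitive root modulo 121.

φ(121) = φ(11^2) = 11·(11−1) = 110 = 2 · 5 · 11.
Test candidates g = 2, 3, … against the prime factors q ∈ {2, 5, 11} of φ(121): g is a generator iff g^(110/q) ≢ 1 for every such q.
g = 2: 2^55 ≡ 120; 2^22 ≡ 81; 2^10 ≡ 56 — none is 1, so 2 is a primitive root.
The smallest primitive root modulo 121 is 2.

2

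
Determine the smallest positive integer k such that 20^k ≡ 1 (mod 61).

Since 20 ∈ (Z/61Z)^×, its order divides φ(61) = 61 − 1 = 60 = 2^2 · 3 · 5.
Divisors of 60: 1, 2, 3, 4, 5, 6, 10, 12, 15, 20, 30, 60.
Evaluate successive powers at the divisors of 60:
20^1 ≡ 20 (mod 61)
20^2 ≡ 34 (mod 61)
20^3 ≡ 9 (mod 61)
20^4 ≡ 58 (mod 61)
20^5 ≡ 1 (mod 61) ✓
The smallest such exponent is 5, so the order of 20 is 5.

5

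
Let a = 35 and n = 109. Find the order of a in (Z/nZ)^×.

27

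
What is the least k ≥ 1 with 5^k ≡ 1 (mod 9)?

6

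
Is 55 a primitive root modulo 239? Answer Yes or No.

No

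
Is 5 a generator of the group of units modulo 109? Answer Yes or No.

φ(109) = 109 − 1 = 108 = 2^2 · 3^3.
An element g generates (Z/109Z)^× iff g^(108/q) ≢ 1 (mod 109) for each prime q ∈ {2, 3}.
5^54 ≡ 1 (mod 109)  [q = 2: ≡ 1 ✗]
5^36 ≡ 63 (mod 109)  [q = 3: ≢ 1 ✓]
The check at q = 2 fails, so 5 generates a proper subgroup.

No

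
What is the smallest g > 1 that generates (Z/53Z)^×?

2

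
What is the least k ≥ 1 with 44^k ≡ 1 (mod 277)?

276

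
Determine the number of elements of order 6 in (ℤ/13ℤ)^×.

φ(13) = 13 − 1 = 12 = 2^2 · 3.
In a cyclic group of order 12, there are φ(d) elements of order d for each divisor d of 12, and zero for non-divisors.
6 = 2 · 3 divides 12, and φ(6) = 2.

2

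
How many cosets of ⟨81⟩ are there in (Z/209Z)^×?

ord(81) | φ(209) = φ(11·19) = (11−1)·(19−1) = 10·18 = 180 = 2^2 · 3^2 · 5.
Divisors of 180: 1, 2, 3, 4, 5, 6, 9, 10, 12, 15, 18, 20, 30, 36, 45, 60, 90, 180.
Check 81^d mod 209 for each divisor in increasing order:
81^1 ≡ 81
81^2 ≡ 82
81^3 ≡ 163
81^4 ≡ 36
81^5 ≡ 199
81^6 ≡ 26
81^9 ≡ 58
81^10 ≡ 100
81^12 ≡ 49
81^15 ≡ 45
81^18 ≡ 20
81^20 ≡ 177
81^30 ≡ 144
81^36 ≡ 191
81^45 ≡ 1
Thus |⟨81⟩| = ord(81) = 45.
Index = |(Z/209Z)^×| / |⟨81⟩| = 180 / 45 = 4.

4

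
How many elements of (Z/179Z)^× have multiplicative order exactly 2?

1

φ(179) = 179 − 1 = 178 = 2 · 89.
Since (Z/179Z)^× is cyclic of order 178, the number of elements of order d is φ(d) when d | 178 and 0 otherwise.
2 | 178, and φ(2) = 2 − 1 = 1.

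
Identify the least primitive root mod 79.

3

φ(79) = 79 − 1 = 78 = 2 · 3 · 13.
Test candidates g = 2, 3, … against the prime factors q ∈ {2, 3, 13} of φ(79): g is a generator iff g^(78/q) ≢ 1 for every such q.
g = 2: 2^39 ≡ 1 — hits 1, so not a primitive root.
g = 3: 3^39 ≡ 78; 3^26 ≡ 23; 3^6 ≡ 18 — none is 1, so 3 is a primitive root.
The smallest primitive root modulo 79 is 3.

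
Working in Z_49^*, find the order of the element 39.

Since 39 ∈ (Z/49Z)^×, its order divides φ(49) = φ(7^2) = 7·(7−1) = 42 = 2 · 3 · 7.
Divisors of 42: 1, 2, 3, 6, 7, 14, 21, 42.
Check 39^d mod 49 for each divisor in increasing order:
39^1 ≡ 39
39^2 ≡ 2
39^3 ≡ 29
39^6 ≡ 8
39^7 ≡ 18
39^14 ≡ 30
39^21 ≡ 1
So ord_49(39) = 21.

21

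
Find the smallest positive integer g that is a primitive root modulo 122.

φ(122) = φ(2)·φ(61) = 1·60 = 60 = 2^2 · 3 · 5.
Test candidates g = 2, 3, … against the prime factors q ∈ {2, 3, 5} of φ(122): g is a generator iff g^(60/q) ≢ 1 for every such q.
g = 2: gcd(2, 122) = 2 > 1, not a unit — skip.
g = 3: 3^30 ≡ 1 — hits 1, so not a primitive root.
g = 4: gcd(4, 122) = 2 > 1, not a unit — skip.
g = 5: 5^30 ≡ 1 — hits 1, so not a primitive root.
g = 6: gcd(6, 122) = 2 > 1, not a unit — skip.
g = 7: 7^30 ≡ 121; 7^20 ≡ 47; 7^12 ≡ 95 — none is 1, so 7 is a primitive root.
The smallest primitive root modulo 122 is 7.

7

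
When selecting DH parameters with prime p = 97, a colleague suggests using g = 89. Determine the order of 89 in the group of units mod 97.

The order of 89 must divide φ(97) = 97 − 1 = 96 = 2^5 · 3.
Divisors of 96: 1, 2, 3, 4, 6, 8, 12, 16, 24, 32, 48, 96.
Evaluate successive powers at the divisors of 96:
89^1 ≡ 89
89^2 ≡ 64
89^3 ≡ 70
89^4 ≡ 22
89^6 ≡ 50
89^8 ≡ 96
89^12 ≡ 75
89^16 ≡ 1
Therefore the multiplicative order of 89 modulo 97 is 16.

16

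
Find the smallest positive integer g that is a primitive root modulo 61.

φ(61) = 61 − 1 = 60 = 2^2 · 3 · 5.
Test candidates g = 2, 3, … against the prime factors q ∈ {2, 3, 5} of φ(61): g is a generator iff g^(60/q) ≢ 1 for every such q.
g = 2: 2^30 ≡ 60; 2^20 ≡ 47; 2^12 ≡ 9 — none is 1, so 2 is a primitive root.
The smallest primitive root modulo 61 is 2.

2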